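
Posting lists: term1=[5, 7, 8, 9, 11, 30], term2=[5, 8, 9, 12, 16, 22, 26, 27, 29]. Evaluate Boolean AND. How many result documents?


Boolean AND: find intersection of posting lists
term1 docs: [5, 7, 8, 9, 11, 30]
term2 docs: [5, 8, 9, 12, 16, 22, 26, 27, 29]
Intersection: [5, 8, 9]
|intersection| = 3

3


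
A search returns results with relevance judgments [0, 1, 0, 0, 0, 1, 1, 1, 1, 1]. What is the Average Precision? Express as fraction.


Computing P@k for each relevant position:
Position 1: not relevant
Position 2: relevant, P@2 = 1/2 = 1/2
Position 3: not relevant
Position 4: not relevant
Position 5: not relevant
Position 6: relevant, P@6 = 2/6 = 1/3
Position 7: relevant, P@7 = 3/7 = 3/7
Position 8: relevant, P@8 = 4/8 = 1/2
Position 9: relevant, P@9 = 5/9 = 5/9
Position 10: relevant, P@10 = 6/10 = 3/5
Sum of P@k = 1/2 + 1/3 + 3/7 + 1/2 + 5/9 + 3/5 = 919/315
AP = 919/315 / 6 = 919/1890

919/1890


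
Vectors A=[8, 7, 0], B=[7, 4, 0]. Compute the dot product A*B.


Dot product = sum of element-wise products
A[0]*B[0] = 8*7 = 56
A[1]*B[1] = 7*4 = 28
A[2]*B[2] = 0*0 = 0
Sum = 56 + 28 + 0 = 84

84


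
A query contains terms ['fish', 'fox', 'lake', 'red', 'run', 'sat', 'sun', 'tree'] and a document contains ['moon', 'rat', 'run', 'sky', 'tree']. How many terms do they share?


Query terms: ['fish', 'fox', 'lake', 'red', 'run', 'sat', 'sun', 'tree']
Document terms: ['moon', 'rat', 'run', 'sky', 'tree']
Common terms: ['run', 'tree']
Overlap count = 2

2


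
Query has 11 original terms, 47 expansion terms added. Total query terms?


Original terms: 11
Expansion terms: 47
Total = 11 + 47 = 58

58


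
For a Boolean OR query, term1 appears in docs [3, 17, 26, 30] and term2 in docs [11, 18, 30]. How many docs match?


Boolean OR: find union of posting lists
term1 docs: [3, 17, 26, 30]
term2 docs: [11, 18, 30]
Union: [3, 11, 17, 18, 26, 30]
|union| = 6

6


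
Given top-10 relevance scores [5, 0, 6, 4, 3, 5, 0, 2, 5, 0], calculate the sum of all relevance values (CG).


Cumulative Gain = sum of relevance scores
Position 1: rel=5, running sum=5
Position 2: rel=0, running sum=5
Position 3: rel=6, running sum=11
Position 4: rel=4, running sum=15
Position 5: rel=3, running sum=18
Position 6: rel=5, running sum=23
Position 7: rel=0, running sum=23
Position 8: rel=2, running sum=25
Position 9: rel=5, running sum=30
Position 10: rel=0, running sum=30
CG = 30

30


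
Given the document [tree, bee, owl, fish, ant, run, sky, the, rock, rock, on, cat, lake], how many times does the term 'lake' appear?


Document has 13 words
Scanning for 'lake':
Found at positions: [12]
Count = 1

1


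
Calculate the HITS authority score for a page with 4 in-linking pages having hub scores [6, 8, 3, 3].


Authority = sum of hub scores of in-linkers
In-link 1: hub score = 6
In-link 2: hub score = 8
In-link 3: hub score = 3
In-link 4: hub score = 3
Authority = 6 + 8 + 3 + 3 = 20

20


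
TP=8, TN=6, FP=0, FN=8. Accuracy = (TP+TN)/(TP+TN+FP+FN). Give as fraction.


Accuracy = (TP + TN) / (TP + TN + FP + FN)
TP + TN = 8 + 6 = 14
Total = 8 + 6 + 0 + 8 = 22
Accuracy = 14 / 22 = 7/11

7/11


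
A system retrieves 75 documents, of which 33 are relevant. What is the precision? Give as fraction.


Precision = relevant_retrieved / total_retrieved
= 33 / 75
= 33 / (33 + 42)
= 11/25

11/25


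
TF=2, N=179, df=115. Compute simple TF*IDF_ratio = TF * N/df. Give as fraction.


TF * (N/df)
= 2 * (179/115)
= 2 * 179/115
= 358/115

358/115


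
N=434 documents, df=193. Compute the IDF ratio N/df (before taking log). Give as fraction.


IDF ratio = N / df
= 434 / 193
= 434/193

434/193


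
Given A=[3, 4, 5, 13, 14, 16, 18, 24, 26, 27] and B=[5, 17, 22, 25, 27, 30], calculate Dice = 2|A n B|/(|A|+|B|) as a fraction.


A intersect B = [5, 27]
|A intersect B| = 2
|A| = 10, |B| = 6
Dice = 2*2 / (10+6)
= 4 / 16 = 1/4

1/4


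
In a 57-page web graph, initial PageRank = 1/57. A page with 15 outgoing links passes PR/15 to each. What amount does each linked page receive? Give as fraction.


Initial PR = 1/57 = 1/57
Outlinks = 15
Contribution per link = PR / outlinks
= 1/57 / 15
= 1/855

1/855


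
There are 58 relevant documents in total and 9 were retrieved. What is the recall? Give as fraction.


Recall = retrieved_relevant / total_relevant
= 9 / 58
= 9 / (9 + 49)
= 9/58

9/58


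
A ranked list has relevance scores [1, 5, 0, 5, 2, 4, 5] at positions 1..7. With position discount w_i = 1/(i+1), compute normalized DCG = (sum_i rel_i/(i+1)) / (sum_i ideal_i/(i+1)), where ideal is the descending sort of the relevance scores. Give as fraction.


Position discount weights w_i = 1/(i+1) for i=1..7:
Weights = [1/2, 1/3, 1/4, 1/5, 1/6, 1/7, 1/8]
Actual relevance: [1, 5, 0, 5, 2, 4, 5]
DCG = 1/2 + 5/3 + 0/4 + 5/5 + 2/6 + 4/7 + 5/8 = 263/56
Ideal relevance (sorted desc): [5, 5, 5, 4, 2, 1, 0]
Ideal DCG = 5/2 + 5/3 + 5/4 + 4/5 + 2/6 + 1/7 + 0/8 = 937/140
nDCG = DCG / ideal_DCG = 263/56 / 937/140 = 1315/1874

1315/1874


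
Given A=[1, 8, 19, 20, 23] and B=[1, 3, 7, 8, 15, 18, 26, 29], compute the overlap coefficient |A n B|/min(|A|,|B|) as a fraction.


A intersect B = [1, 8]
|A intersect B| = 2
min(|A|, |B|) = min(5, 8) = 5
Overlap = 2 / 5 = 2/5

2/5


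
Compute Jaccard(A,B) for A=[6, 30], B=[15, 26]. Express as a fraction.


A intersect B = []
|A intersect B| = 0
A union B = [6, 15, 26, 30]
|A union B| = 4
Jaccard = 0/4 = 0

0


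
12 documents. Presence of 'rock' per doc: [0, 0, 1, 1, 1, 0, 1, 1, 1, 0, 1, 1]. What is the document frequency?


Checking each document for 'rock':
Doc 1: absent
Doc 2: absent
Doc 3: present
Doc 4: present
Doc 5: present
Doc 6: absent
Doc 7: present
Doc 8: present
Doc 9: present
Doc 10: absent
Doc 11: present
Doc 12: present
df = sum of presences = 0 + 0 + 1 + 1 + 1 + 0 + 1 + 1 + 1 + 0 + 1 + 1 = 8

8


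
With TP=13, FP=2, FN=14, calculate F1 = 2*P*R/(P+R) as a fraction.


F1 = 2 * P * R / (P + R)
P = TP/(TP+FP) = 13/15 = 13/15
R = TP/(TP+FN) = 13/27 = 13/27
2 * P * R = 2 * 13/15 * 13/27 = 338/405
P + R = 13/15 + 13/27 = 182/135
F1 = 338/405 / 182/135 = 13/21

13/21


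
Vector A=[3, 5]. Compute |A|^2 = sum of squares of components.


|A|^2 = sum of squared components
A[0]^2 = 3^2 = 9
A[1]^2 = 5^2 = 25
Sum = 9 + 25 = 34

34


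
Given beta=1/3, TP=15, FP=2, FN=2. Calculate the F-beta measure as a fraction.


P = TP/(TP+FP) = 15/17 = 15/17
R = TP/(TP+FN) = 15/17 = 15/17
beta^2 = 1/3^2 = 1/9
(1 + beta^2) = 10/9
Numerator = (1+beta^2)*P*R = 250/289
Denominator = beta^2*P + R = 5/51 + 15/17 = 50/51
F_beta = 15/17

15/17


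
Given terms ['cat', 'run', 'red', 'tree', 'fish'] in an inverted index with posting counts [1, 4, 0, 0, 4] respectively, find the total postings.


Summing posting list sizes:
'cat': 1 postings
'run': 4 postings
'red': 0 postings
'tree': 0 postings
'fish': 4 postings
Total = 1 + 4 + 0 + 0 + 4 = 9

9


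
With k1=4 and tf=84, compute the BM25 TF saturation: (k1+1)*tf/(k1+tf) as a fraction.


BM25 TF component = (k1+1)*tf / (k1+tf)
k1 = 4, tf = 84
Numerator = (4+1)*84 = 420
Denominator = 4 + 84 = 88
= 420/88 = 105/22

105/22


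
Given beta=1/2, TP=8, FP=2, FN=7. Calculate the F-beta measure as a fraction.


P = TP/(TP+FP) = 8/10 = 4/5
R = TP/(TP+FN) = 8/15 = 8/15
beta^2 = 1/2^2 = 1/4
(1 + beta^2) = 5/4
Numerator = (1+beta^2)*P*R = 8/15
Denominator = beta^2*P + R = 1/5 + 8/15 = 11/15
F_beta = 8/11

8/11


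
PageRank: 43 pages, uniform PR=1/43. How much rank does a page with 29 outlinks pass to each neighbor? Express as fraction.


Initial PR = 1/43 = 1/43
Outlinks = 29
Contribution per link = PR / outlinks
= 1/43 / 29
= 1/1247

1/1247


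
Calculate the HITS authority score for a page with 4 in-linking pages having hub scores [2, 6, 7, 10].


Authority = sum of hub scores of in-linkers
In-link 1: hub score = 2
In-link 2: hub score = 6
In-link 3: hub score = 7
In-link 4: hub score = 10
Authority = 2 + 6 + 7 + 10 = 25

25


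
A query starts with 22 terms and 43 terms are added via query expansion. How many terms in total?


Original terms: 22
Expansion terms: 43
Total = 22 + 43 = 65

65


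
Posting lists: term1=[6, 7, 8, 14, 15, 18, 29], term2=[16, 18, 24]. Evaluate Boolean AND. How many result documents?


Boolean AND: find intersection of posting lists
term1 docs: [6, 7, 8, 14, 15, 18, 29]
term2 docs: [16, 18, 24]
Intersection: [18]
|intersection| = 1

1


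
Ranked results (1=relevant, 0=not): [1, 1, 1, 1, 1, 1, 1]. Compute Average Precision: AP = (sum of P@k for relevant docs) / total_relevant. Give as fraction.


Computing P@k for each relevant position:
Position 1: relevant, P@1 = 1/1 = 1
Position 2: relevant, P@2 = 2/2 = 1
Position 3: relevant, P@3 = 3/3 = 1
Position 4: relevant, P@4 = 4/4 = 1
Position 5: relevant, P@5 = 5/5 = 1
Position 6: relevant, P@6 = 6/6 = 1
Position 7: relevant, P@7 = 7/7 = 1
Sum of P@k = 1 + 1 + 1 + 1 + 1 + 1 + 1 = 7
AP = 7 / 7 = 1

1


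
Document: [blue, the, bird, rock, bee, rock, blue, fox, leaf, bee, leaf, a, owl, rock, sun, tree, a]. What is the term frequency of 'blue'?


Document has 17 words
Scanning for 'blue':
Found at positions: [0, 6]
Count = 2

2


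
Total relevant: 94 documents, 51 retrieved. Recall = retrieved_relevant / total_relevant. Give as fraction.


Recall = retrieved_relevant / total_relevant
= 51 / 94
= 51 / (51 + 43)
= 51/94

51/94


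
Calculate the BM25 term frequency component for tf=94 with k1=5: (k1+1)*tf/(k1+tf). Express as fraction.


BM25 TF component = (k1+1)*tf / (k1+tf)
k1 = 5, tf = 94
Numerator = (5+1)*94 = 564
Denominator = 5 + 94 = 99
= 564/99 = 188/33

188/33


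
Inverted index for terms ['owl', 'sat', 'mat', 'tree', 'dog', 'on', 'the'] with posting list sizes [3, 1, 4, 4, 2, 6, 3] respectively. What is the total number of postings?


Summing posting list sizes:
'owl': 3 postings
'sat': 1 postings
'mat': 4 postings
'tree': 4 postings
'dog': 2 postings
'on': 6 postings
'the': 3 postings
Total = 3 + 1 + 4 + 4 + 2 + 6 + 3 = 23

23


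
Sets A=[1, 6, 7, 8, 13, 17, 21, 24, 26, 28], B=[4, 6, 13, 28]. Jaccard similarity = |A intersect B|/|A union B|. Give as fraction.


A intersect B = [6, 13, 28]
|A intersect B| = 3
A union B = [1, 4, 6, 7, 8, 13, 17, 21, 24, 26, 28]
|A union B| = 11
Jaccard = 3/11 = 3/11

3/11


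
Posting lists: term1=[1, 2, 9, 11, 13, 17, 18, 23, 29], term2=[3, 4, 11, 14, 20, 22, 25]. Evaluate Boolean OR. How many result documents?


Boolean OR: find union of posting lists
term1 docs: [1, 2, 9, 11, 13, 17, 18, 23, 29]
term2 docs: [3, 4, 11, 14, 20, 22, 25]
Union: [1, 2, 3, 4, 9, 11, 13, 14, 17, 18, 20, 22, 23, 25, 29]
|union| = 15

15


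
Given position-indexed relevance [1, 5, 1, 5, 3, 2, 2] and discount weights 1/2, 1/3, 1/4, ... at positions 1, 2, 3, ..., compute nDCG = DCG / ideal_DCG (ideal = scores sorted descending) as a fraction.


Position discount weights w_i = 1/(i+1) for i=1..7:
Weights = [1/2, 1/3, 1/4, 1/5, 1/6, 1/7, 1/8]
Actual relevance: [1, 5, 1, 5, 3, 2, 2]
DCG = 1/2 + 5/3 + 1/4 + 5/5 + 3/6 + 2/7 + 2/8 = 187/42
Ideal relevance (sorted desc): [5, 5, 3, 2, 2, 1, 1]
Ideal DCG = 5/2 + 5/3 + 3/4 + 2/5 + 2/6 + 1/7 + 1/8 = 1657/280
nDCG = DCG / ideal_DCG = 187/42 / 1657/280 = 3740/4971

3740/4971


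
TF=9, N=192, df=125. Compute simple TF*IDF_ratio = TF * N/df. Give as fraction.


TF * (N/df)
= 9 * (192/125)
= 9 * 192/125
= 1728/125

1728/125


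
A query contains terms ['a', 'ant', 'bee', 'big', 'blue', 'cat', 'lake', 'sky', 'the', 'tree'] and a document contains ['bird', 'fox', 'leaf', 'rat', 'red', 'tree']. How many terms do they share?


Query terms: ['a', 'ant', 'bee', 'big', 'blue', 'cat', 'lake', 'sky', 'the', 'tree']
Document terms: ['bird', 'fox', 'leaf', 'rat', 'red', 'tree']
Common terms: ['tree']
Overlap count = 1

1


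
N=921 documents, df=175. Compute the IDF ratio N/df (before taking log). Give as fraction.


IDF ratio = N / df
= 921 / 175
= 921/175

921/175


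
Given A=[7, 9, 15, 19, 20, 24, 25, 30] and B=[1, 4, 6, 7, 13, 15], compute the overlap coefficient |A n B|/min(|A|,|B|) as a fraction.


A intersect B = [7, 15]
|A intersect B| = 2
min(|A|, |B|) = min(8, 6) = 6
Overlap = 2 / 6 = 1/3

1/3


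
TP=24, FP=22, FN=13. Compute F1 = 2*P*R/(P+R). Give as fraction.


F1 = 2 * P * R / (P + R)
P = TP/(TP+FP) = 24/46 = 12/23
R = TP/(TP+FN) = 24/37 = 24/37
2 * P * R = 2 * 12/23 * 24/37 = 576/851
P + R = 12/23 + 24/37 = 996/851
F1 = 576/851 / 996/851 = 48/83

48/83


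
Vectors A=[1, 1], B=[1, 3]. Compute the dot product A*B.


Dot product = sum of element-wise products
A[0]*B[0] = 1*1 = 1
A[1]*B[1] = 1*3 = 3
Sum = 1 + 3 = 4

4


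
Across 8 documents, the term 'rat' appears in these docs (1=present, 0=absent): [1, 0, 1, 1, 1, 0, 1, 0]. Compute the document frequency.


Checking each document for 'rat':
Doc 1: present
Doc 2: absent
Doc 3: present
Doc 4: present
Doc 5: present
Doc 6: absent
Doc 7: present
Doc 8: absent
df = sum of presences = 1 + 0 + 1 + 1 + 1 + 0 + 1 + 0 = 5

5


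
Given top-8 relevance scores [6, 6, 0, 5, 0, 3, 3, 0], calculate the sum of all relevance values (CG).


Cumulative Gain = sum of relevance scores
Position 1: rel=6, running sum=6
Position 2: rel=6, running sum=12
Position 3: rel=0, running sum=12
Position 4: rel=5, running sum=17
Position 5: rel=0, running sum=17
Position 6: rel=3, running sum=20
Position 7: rel=3, running sum=23
Position 8: rel=0, running sum=23
CG = 23

23


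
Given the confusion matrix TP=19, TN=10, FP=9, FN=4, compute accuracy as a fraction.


Accuracy = (TP + TN) / (TP + TN + FP + FN)
TP + TN = 19 + 10 = 29
Total = 19 + 10 + 9 + 4 = 42
Accuracy = 29 / 42 = 29/42

29/42


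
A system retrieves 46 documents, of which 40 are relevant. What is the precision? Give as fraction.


Precision = relevant_retrieved / total_retrieved
= 40 / 46
= 40 / (40 + 6)
= 20/23

20/23


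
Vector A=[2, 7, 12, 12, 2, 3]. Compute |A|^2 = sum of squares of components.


|A|^2 = sum of squared components
A[0]^2 = 2^2 = 4
A[1]^2 = 7^2 = 49
A[2]^2 = 12^2 = 144
A[3]^2 = 12^2 = 144
A[4]^2 = 2^2 = 4
A[5]^2 = 3^2 = 9
Sum = 4 + 49 + 144 + 144 + 4 + 9 = 354

354


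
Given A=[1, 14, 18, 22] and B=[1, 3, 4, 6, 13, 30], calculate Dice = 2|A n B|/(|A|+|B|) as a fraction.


A intersect B = [1]
|A intersect B| = 1
|A| = 4, |B| = 6
Dice = 2*1 / (4+6)
= 2 / 10 = 1/5

1/5


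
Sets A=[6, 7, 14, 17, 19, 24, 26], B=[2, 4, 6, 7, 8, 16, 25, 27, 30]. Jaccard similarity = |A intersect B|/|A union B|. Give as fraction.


A intersect B = [6, 7]
|A intersect B| = 2
A union B = [2, 4, 6, 7, 8, 14, 16, 17, 19, 24, 25, 26, 27, 30]
|A union B| = 14
Jaccard = 2/14 = 1/7

1/7


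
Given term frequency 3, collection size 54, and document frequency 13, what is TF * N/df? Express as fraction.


TF * (N/df)
= 3 * (54/13)
= 3 * 54/13
= 162/13

162/13


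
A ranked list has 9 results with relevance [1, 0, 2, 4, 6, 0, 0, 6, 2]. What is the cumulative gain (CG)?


Cumulative Gain = sum of relevance scores
Position 1: rel=1, running sum=1
Position 2: rel=0, running sum=1
Position 3: rel=2, running sum=3
Position 4: rel=4, running sum=7
Position 5: rel=6, running sum=13
Position 6: rel=0, running sum=13
Position 7: rel=0, running sum=13
Position 8: rel=6, running sum=19
Position 9: rel=2, running sum=21
CG = 21

21


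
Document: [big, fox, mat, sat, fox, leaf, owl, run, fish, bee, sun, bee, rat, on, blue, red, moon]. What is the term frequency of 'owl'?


Document has 17 words
Scanning for 'owl':
Found at positions: [6]
Count = 1

1


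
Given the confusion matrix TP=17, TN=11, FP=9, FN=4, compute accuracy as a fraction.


Accuracy = (TP + TN) / (TP + TN + FP + FN)
TP + TN = 17 + 11 = 28
Total = 17 + 11 + 9 + 4 = 41
Accuracy = 28 / 41 = 28/41

28/41


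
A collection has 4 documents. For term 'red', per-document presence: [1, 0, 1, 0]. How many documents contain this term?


Checking each document for 'red':
Doc 1: present
Doc 2: absent
Doc 3: present
Doc 4: absent
df = sum of presences = 1 + 0 + 1 + 0 = 2

2


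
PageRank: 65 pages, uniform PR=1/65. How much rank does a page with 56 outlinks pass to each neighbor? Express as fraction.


Initial PR = 1/65 = 1/65
Outlinks = 56
Contribution per link = PR / outlinks
= 1/65 / 56
= 1/3640

1/3640


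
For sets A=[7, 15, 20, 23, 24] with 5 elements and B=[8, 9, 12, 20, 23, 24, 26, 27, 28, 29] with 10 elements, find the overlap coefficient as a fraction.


A intersect B = [20, 23, 24]
|A intersect B| = 3
min(|A|, |B|) = min(5, 10) = 5
Overlap = 3 / 5 = 3/5

3/5


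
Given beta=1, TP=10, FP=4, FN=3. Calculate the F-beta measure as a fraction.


P = TP/(TP+FP) = 10/14 = 5/7
R = TP/(TP+FN) = 10/13 = 10/13
beta^2 = 1^2 = 1
(1 + beta^2) = 2
Numerator = (1+beta^2)*P*R = 100/91
Denominator = beta^2*P + R = 5/7 + 10/13 = 135/91
F_beta = 20/27

20/27


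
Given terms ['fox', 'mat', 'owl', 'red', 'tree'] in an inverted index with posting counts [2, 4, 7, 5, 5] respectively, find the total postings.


Summing posting list sizes:
'fox': 2 postings
'mat': 4 postings
'owl': 7 postings
'red': 5 postings
'tree': 5 postings
Total = 2 + 4 + 7 + 5 + 5 = 23

23


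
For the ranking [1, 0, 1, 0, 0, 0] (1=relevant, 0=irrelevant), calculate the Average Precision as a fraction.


Computing P@k for each relevant position:
Position 1: relevant, P@1 = 1/1 = 1
Position 2: not relevant
Position 3: relevant, P@3 = 2/3 = 2/3
Position 4: not relevant
Position 5: not relevant
Position 6: not relevant
Sum of P@k = 1 + 2/3 = 5/3
AP = 5/3 / 2 = 5/6

5/6


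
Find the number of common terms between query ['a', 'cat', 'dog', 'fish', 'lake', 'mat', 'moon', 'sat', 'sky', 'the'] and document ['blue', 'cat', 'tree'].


Query terms: ['a', 'cat', 'dog', 'fish', 'lake', 'mat', 'moon', 'sat', 'sky', 'the']
Document terms: ['blue', 'cat', 'tree']
Common terms: ['cat']
Overlap count = 1

1


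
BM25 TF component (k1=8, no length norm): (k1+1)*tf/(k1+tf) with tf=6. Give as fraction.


BM25 TF component = (k1+1)*tf / (k1+tf)
k1 = 8, tf = 6
Numerator = (8+1)*6 = 54
Denominator = 8 + 6 = 14
= 54/14 = 27/7

27/7


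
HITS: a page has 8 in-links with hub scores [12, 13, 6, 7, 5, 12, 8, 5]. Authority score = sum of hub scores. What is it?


Authority = sum of hub scores of in-linkers
In-link 1: hub score = 12
In-link 2: hub score = 13
In-link 3: hub score = 6
In-link 4: hub score = 7
In-link 5: hub score = 5
In-link 6: hub score = 12
In-link 7: hub score = 8
In-link 8: hub score = 5
Authority = 12 + 13 + 6 + 7 + 5 + 12 + 8 + 5 = 68

68


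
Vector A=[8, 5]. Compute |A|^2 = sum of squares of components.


|A|^2 = sum of squared components
A[0]^2 = 8^2 = 64
A[1]^2 = 5^2 = 25
Sum = 64 + 25 = 89

89


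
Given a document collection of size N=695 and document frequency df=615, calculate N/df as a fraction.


IDF ratio = N / df
= 695 / 615
= 139/123

139/123


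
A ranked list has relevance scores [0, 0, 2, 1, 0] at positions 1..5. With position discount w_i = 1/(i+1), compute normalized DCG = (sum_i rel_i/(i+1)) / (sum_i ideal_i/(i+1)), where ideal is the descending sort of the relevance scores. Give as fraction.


Position discount weights w_i = 1/(i+1) for i=1..5:
Weights = [1/2, 1/3, 1/4, 1/5, 1/6]
Actual relevance: [0, 0, 2, 1, 0]
DCG = 0/2 + 0/3 + 2/4 + 1/5 + 0/6 = 7/10
Ideal relevance (sorted desc): [2, 1, 0, 0, 0]
Ideal DCG = 2/2 + 1/3 + 0/4 + 0/5 + 0/6 = 4/3
nDCG = DCG / ideal_DCG = 7/10 / 4/3 = 21/40

21/40


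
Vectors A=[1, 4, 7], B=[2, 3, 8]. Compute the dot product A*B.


Dot product = sum of element-wise products
A[0]*B[0] = 1*2 = 2
A[1]*B[1] = 4*3 = 12
A[2]*B[2] = 7*8 = 56
Sum = 2 + 12 + 56 = 70

70


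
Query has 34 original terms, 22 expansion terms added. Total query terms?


Original terms: 34
Expansion terms: 22
Total = 34 + 22 = 56

56


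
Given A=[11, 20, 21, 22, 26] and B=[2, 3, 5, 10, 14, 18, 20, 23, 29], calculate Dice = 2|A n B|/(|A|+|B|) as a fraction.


A intersect B = [20]
|A intersect B| = 1
|A| = 5, |B| = 9
Dice = 2*1 / (5+9)
= 2 / 14 = 1/7

1/7


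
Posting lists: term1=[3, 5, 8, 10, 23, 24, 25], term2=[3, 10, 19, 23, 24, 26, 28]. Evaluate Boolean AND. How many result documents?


Boolean AND: find intersection of posting lists
term1 docs: [3, 5, 8, 10, 23, 24, 25]
term2 docs: [3, 10, 19, 23, 24, 26, 28]
Intersection: [3, 10, 23, 24]
|intersection| = 4

4


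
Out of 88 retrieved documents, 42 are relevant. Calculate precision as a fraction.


Precision = relevant_retrieved / total_retrieved
= 42 / 88
= 42 / (42 + 46)
= 21/44

21/44


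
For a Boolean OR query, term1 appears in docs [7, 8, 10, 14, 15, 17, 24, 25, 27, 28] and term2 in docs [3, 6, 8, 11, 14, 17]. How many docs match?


Boolean OR: find union of posting lists
term1 docs: [7, 8, 10, 14, 15, 17, 24, 25, 27, 28]
term2 docs: [3, 6, 8, 11, 14, 17]
Union: [3, 6, 7, 8, 10, 11, 14, 15, 17, 24, 25, 27, 28]
|union| = 13

13


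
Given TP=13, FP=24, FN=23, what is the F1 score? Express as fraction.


F1 = 2 * P * R / (P + R)
P = TP/(TP+FP) = 13/37 = 13/37
R = TP/(TP+FN) = 13/36 = 13/36
2 * P * R = 2 * 13/37 * 13/36 = 169/666
P + R = 13/37 + 13/36 = 949/1332
F1 = 169/666 / 949/1332 = 26/73

26/73


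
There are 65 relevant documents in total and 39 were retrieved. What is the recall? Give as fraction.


Recall = retrieved_relevant / total_relevant
= 39 / 65
= 39 / (39 + 26)
= 3/5

3/5


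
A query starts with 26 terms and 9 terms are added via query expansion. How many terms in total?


Original terms: 26
Expansion terms: 9
Total = 26 + 9 = 35

35


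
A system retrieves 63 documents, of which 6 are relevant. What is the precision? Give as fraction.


Precision = relevant_retrieved / total_retrieved
= 6 / 63
= 6 / (6 + 57)
= 2/21

2/21


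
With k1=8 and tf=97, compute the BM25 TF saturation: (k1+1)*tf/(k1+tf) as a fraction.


BM25 TF component = (k1+1)*tf / (k1+tf)
k1 = 8, tf = 97
Numerator = (8+1)*97 = 873
Denominator = 8 + 97 = 105
= 873/105 = 291/35

291/35


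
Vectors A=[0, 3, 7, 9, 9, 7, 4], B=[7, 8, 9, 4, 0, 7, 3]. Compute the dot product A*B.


Dot product = sum of element-wise products
A[0]*B[0] = 0*7 = 0
A[1]*B[1] = 3*8 = 24
A[2]*B[2] = 7*9 = 63
A[3]*B[3] = 9*4 = 36
A[4]*B[4] = 9*0 = 0
A[5]*B[5] = 7*7 = 49
A[6]*B[6] = 4*3 = 12
Sum = 0 + 24 + 63 + 36 + 0 + 49 + 12 = 184

184


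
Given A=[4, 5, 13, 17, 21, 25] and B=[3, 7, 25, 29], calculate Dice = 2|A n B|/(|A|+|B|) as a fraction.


A intersect B = [25]
|A intersect B| = 1
|A| = 6, |B| = 4
Dice = 2*1 / (6+4)
= 2 / 10 = 1/5

1/5


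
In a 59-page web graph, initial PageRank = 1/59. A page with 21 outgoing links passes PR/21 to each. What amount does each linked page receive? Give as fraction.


Initial PR = 1/59 = 1/59
Outlinks = 21
Contribution per link = PR / outlinks
= 1/59 / 21
= 1/1239

1/1239


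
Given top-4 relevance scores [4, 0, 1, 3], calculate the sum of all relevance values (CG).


Cumulative Gain = sum of relevance scores
Position 1: rel=4, running sum=4
Position 2: rel=0, running sum=4
Position 3: rel=1, running sum=5
Position 4: rel=3, running sum=8
CG = 8

8


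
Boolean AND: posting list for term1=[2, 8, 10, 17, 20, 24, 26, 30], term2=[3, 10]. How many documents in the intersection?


Boolean AND: find intersection of posting lists
term1 docs: [2, 8, 10, 17, 20, 24, 26, 30]
term2 docs: [3, 10]
Intersection: [10]
|intersection| = 1

1


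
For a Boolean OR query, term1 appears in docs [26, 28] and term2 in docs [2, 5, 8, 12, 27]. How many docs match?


Boolean OR: find union of posting lists
term1 docs: [26, 28]
term2 docs: [2, 5, 8, 12, 27]
Union: [2, 5, 8, 12, 26, 27, 28]
|union| = 7

7


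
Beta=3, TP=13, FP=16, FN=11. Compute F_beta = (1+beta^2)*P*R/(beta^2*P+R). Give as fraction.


P = TP/(TP+FP) = 13/29 = 13/29
R = TP/(TP+FN) = 13/24 = 13/24
beta^2 = 3^2 = 9
(1 + beta^2) = 10
Numerator = (1+beta^2)*P*R = 845/348
Denominator = beta^2*P + R = 117/29 + 13/24 = 3185/696
F_beta = 26/49

26/49


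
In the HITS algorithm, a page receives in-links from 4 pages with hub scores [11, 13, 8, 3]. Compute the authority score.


Authority = sum of hub scores of in-linkers
In-link 1: hub score = 11
In-link 2: hub score = 13
In-link 3: hub score = 8
In-link 4: hub score = 3
Authority = 11 + 13 + 8 + 3 = 35

35


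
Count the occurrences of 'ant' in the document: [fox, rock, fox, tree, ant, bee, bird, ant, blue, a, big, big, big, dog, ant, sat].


Document has 16 words
Scanning for 'ant':
Found at positions: [4, 7, 14]
Count = 3

3


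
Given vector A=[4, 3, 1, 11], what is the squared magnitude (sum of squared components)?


|A|^2 = sum of squared components
A[0]^2 = 4^2 = 16
A[1]^2 = 3^2 = 9
A[2]^2 = 1^2 = 1
A[3]^2 = 11^2 = 121
Sum = 16 + 9 + 1 + 121 = 147

147


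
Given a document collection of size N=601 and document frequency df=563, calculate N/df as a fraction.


IDF ratio = N / df
= 601 / 563
= 601/563

601/563


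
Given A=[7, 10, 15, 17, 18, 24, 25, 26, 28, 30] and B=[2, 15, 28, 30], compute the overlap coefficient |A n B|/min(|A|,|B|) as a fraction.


A intersect B = [15, 28, 30]
|A intersect B| = 3
min(|A|, |B|) = min(10, 4) = 4
Overlap = 3 / 4 = 3/4

3/4


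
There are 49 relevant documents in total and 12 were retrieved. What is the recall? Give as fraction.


Recall = retrieved_relevant / total_relevant
= 12 / 49
= 12 / (12 + 37)
= 12/49

12/49


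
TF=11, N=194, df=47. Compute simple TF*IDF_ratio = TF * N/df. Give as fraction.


TF * (N/df)
= 11 * (194/47)
= 11 * 194/47
= 2134/47

2134/47


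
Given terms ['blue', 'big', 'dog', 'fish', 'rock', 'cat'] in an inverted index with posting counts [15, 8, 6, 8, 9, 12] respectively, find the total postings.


Summing posting list sizes:
'blue': 15 postings
'big': 8 postings
'dog': 6 postings
'fish': 8 postings
'rock': 9 postings
'cat': 12 postings
Total = 15 + 8 + 6 + 8 + 9 + 12 = 58

58


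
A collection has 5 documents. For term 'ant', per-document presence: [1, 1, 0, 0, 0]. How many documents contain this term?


Checking each document for 'ant':
Doc 1: present
Doc 2: present
Doc 3: absent
Doc 4: absent
Doc 5: absent
df = sum of presences = 1 + 1 + 0 + 0 + 0 = 2

2


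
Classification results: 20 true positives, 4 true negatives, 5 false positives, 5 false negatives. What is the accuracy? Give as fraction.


Accuracy = (TP + TN) / (TP + TN + FP + FN)
TP + TN = 20 + 4 = 24
Total = 20 + 4 + 5 + 5 = 34
Accuracy = 24 / 34 = 12/17

12/17


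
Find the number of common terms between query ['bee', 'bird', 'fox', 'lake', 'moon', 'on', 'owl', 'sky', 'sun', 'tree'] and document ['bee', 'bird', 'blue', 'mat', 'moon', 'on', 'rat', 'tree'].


Query terms: ['bee', 'bird', 'fox', 'lake', 'moon', 'on', 'owl', 'sky', 'sun', 'tree']
Document terms: ['bee', 'bird', 'blue', 'mat', 'moon', 'on', 'rat', 'tree']
Common terms: ['bee', 'bird', 'moon', 'on', 'tree']
Overlap count = 5

5


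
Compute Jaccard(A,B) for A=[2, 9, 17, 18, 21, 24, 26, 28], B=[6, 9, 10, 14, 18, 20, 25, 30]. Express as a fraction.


A intersect B = [9, 18]
|A intersect B| = 2
A union B = [2, 6, 9, 10, 14, 17, 18, 20, 21, 24, 25, 26, 28, 30]
|A union B| = 14
Jaccard = 2/14 = 1/7

1/7


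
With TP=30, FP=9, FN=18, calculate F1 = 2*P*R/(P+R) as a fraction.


F1 = 2 * P * R / (P + R)
P = TP/(TP+FP) = 30/39 = 10/13
R = TP/(TP+FN) = 30/48 = 5/8
2 * P * R = 2 * 10/13 * 5/8 = 25/26
P + R = 10/13 + 5/8 = 145/104
F1 = 25/26 / 145/104 = 20/29

20/29


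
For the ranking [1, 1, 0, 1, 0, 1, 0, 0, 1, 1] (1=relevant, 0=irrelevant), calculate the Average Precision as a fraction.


Computing P@k for each relevant position:
Position 1: relevant, P@1 = 1/1 = 1
Position 2: relevant, P@2 = 2/2 = 1
Position 3: not relevant
Position 4: relevant, P@4 = 3/4 = 3/4
Position 5: not relevant
Position 6: relevant, P@6 = 4/6 = 2/3
Position 7: not relevant
Position 8: not relevant
Position 9: relevant, P@9 = 5/9 = 5/9
Position 10: relevant, P@10 = 6/10 = 3/5
Sum of P@k = 1 + 1 + 3/4 + 2/3 + 5/9 + 3/5 = 823/180
AP = 823/180 / 6 = 823/1080

823/1080


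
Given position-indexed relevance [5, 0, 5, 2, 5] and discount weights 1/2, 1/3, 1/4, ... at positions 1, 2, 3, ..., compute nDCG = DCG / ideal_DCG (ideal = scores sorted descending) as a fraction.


Position discount weights w_i = 1/(i+1) for i=1..5:
Weights = [1/2, 1/3, 1/4, 1/5, 1/6]
Actual relevance: [5, 0, 5, 2, 5]
DCG = 5/2 + 0/3 + 5/4 + 2/5 + 5/6 = 299/60
Ideal relevance (sorted desc): [5, 5, 5, 2, 0]
Ideal DCG = 5/2 + 5/3 + 5/4 + 2/5 + 0/6 = 349/60
nDCG = DCG / ideal_DCG = 299/60 / 349/60 = 299/349

299/349


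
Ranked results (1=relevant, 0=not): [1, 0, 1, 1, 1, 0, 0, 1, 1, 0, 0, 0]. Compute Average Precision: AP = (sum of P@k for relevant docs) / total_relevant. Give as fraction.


Computing P@k for each relevant position:
Position 1: relevant, P@1 = 1/1 = 1
Position 2: not relevant
Position 3: relevant, P@3 = 2/3 = 2/3
Position 4: relevant, P@4 = 3/4 = 3/4
Position 5: relevant, P@5 = 4/5 = 4/5
Position 6: not relevant
Position 7: not relevant
Position 8: relevant, P@8 = 5/8 = 5/8
Position 9: relevant, P@9 = 6/9 = 2/3
Position 10: not relevant
Position 11: not relevant
Position 12: not relevant
Sum of P@k = 1 + 2/3 + 3/4 + 4/5 + 5/8 + 2/3 = 541/120
AP = 541/120 / 6 = 541/720

541/720


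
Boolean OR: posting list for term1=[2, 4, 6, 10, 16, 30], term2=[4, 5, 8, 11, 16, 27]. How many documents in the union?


Boolean OR: find union of posting lists
term1 docs: [2, 4, 6, 10, 16, 30]
term2 docs: [4, 5, 8, 11, 16, 27]
Union: [2, 4, 5, 6, 8, 10, 11, 16, 27, 30]
|union| = 10

10


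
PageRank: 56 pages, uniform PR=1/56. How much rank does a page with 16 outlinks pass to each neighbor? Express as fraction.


Initial PR = 1/56 = 1/56
Outlinks = 16
Contribution per link = PR / outlinks
= 1/56 / 16
= 1/896

1/896


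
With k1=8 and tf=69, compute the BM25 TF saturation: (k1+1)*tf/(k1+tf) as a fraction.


BM25 TF component = (k1+1)*tf / (k1+tf)
k1 = 8, tf = 69
Numerator = (8+1)*69 = 621
Denominator = 8 + 69 = 77
= 621/77 = 621/77

621/77


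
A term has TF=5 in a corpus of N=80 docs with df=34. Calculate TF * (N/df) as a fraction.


TF * (N/df)
= 5 * (80/34)
= 5 * 40/17
= 200/17

200/17


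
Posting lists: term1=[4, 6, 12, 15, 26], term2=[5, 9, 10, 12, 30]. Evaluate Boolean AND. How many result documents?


Boolean AND: find intersection of posting lists
term1 docs: [4, 6, 12, 15, 26]
term2 docs: [5, 9, 10, 12, 30]
Intersection: [12]
|intersection| = 1

1


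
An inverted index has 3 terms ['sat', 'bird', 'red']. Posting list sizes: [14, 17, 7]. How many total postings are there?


Summing posting list sizes:
'sat': 14 postings
'bird': 17 postings
'red': 7 postings
Total = 14 + 17 + 7 = 38

38


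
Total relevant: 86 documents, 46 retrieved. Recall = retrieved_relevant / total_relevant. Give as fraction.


Recall = retrieved_relevant / total_relevant
= 46 / 86
= 46 / (46 + 40)
= 23/43

23/43


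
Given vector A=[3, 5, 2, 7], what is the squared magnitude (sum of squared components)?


|A|^2 = sum of squared components
A[0]^2 = 3^2 = 9
A[1]^2 = 5^2 = 25
A[2]^2 = 2^2 = 4
A[3]^2 = 7^2 = 49
Sum = 9 + 25 + 4 + 49 = 87

87


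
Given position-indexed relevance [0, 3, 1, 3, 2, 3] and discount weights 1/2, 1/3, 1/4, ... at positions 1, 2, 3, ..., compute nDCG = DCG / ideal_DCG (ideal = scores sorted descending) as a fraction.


Position discount weights w_i = 1/(i+1) for i=1..6:
Weights = [1/2, 1/3, 1/4, 1/5, 1/6, 1/7]
Actual relevance: [0, 3, 1, 3, 2, 3]
DCG = 0/2 + 3/3 + 1/4 + 3/5 + 2/6 + 3/7 = 1097/420
Ideal relevance (sorted desc): [3, 3, 3, 2, 1, 0]
Ideal DCG = 3/2 + 3/3 + 3/4 + 2/5 + 1/6 + 0/7 = 229/60
nDCG = DCG / ideal_DCG = 1097/420 / 229/60 = 1097/1603

1097/1603


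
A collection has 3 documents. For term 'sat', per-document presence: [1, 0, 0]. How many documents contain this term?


Checking each document for 'sat':
Doc 1: present
Doc 2: absent
Doc 3: absent
df = sum of presences = 1 + 0 + 0 = 1

1


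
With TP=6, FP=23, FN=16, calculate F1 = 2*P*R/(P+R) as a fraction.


F1 = 2 * P * R / (P + R)
P = TP/(TP+FP) = 6/29 = 6/29
R = TP/(TP+FN) = 6/22 = 3/11
2 * P * R = 2 * 6/29 * 3/11 = 36/319
P + R = 6/29 + 3/11 = 153/319
F1 = 36/319 / 153/319 = 4/17

4/17


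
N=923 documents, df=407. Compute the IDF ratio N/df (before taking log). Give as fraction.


IDF ratio = N / df
= 923 / 407
= 923/407

923/407


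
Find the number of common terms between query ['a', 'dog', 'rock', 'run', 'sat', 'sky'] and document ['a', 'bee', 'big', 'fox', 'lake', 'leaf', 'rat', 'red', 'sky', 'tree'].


Query terms: ['a', 'dog', 'rock', 'run', 'sat', 'sky']
Document terms: ['a', 'bee', 'big', 'fox', 'lake', 'leaf', 'rat', 'red', 'sky', 'tree']
Common terms: ['a', 'sky']
Overlap count = 2

2


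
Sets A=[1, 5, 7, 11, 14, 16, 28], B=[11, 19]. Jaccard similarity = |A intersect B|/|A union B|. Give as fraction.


A intersect B = [11]
|A intersect B| = 1
A union B = [1, 5, 7, 11, 14, 16, 19, 28]
|A union B| = 8
Jaccard = 1/8 = 1/8

1/8


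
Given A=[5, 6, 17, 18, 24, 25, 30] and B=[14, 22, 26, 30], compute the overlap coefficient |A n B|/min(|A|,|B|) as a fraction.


A intersect B = [30]
|A intersect B| = 1
min(|A|, |B|) = min(7, 4) = 4
Overlap = 1 / 4 = 1/4

1/4


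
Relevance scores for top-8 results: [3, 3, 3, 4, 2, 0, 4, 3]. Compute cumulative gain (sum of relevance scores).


Cumulative Gain = sum of relevance scores
Position 1: rel=3, running sum=3
Position 2: rel=3, running sum=6
Position 3: rel=3, running sum=9
Position 4: rel=4, running sum=13
Position 5: rel=2, running sum=15
Position 6: rel=0, running sum=15
Position 7: rel=4, running sum=19
Position 8: rel=3, running sum=22
CG = 22

22


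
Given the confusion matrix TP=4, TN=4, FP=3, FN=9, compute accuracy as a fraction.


Accuracy = (TP + TN) / (TP + TN + FP + FN)
TP + TN = 4 + 4 = 8
Total = 4 + 4 + 3 + 9 = 20
Accuracy = 8 / 20 = 2/5

2/5


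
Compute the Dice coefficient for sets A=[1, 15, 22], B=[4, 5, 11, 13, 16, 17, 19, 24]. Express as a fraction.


A intersect B = []
|A intersect B| = 0
|A| = 3, |B| = 8
Dice = 2*0 / (3+8)
= 0 / 11 = 0

0


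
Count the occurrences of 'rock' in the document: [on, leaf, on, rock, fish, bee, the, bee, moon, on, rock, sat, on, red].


Document has 14 words
Scanning for 'rock':
Found at positions: [3, 10]
Count = 2

2


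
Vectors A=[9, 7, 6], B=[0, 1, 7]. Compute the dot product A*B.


Dot product = sum of element-wise products
A[0]*B[0] = 9*0 = 0
A[1]*B[1] = 7*1 = 7
A[2]*B[2] = 6*7 = 42
Sum = 0 + 7 + 42 = 49

49


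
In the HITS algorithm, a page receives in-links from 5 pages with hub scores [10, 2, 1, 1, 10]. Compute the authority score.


Authority = sum of hub scores of in-linkers
In-link 1: hub score = 10
In-link 2: hub score = 2
In-link 3: hub score = 1
In-link 4: hub score = 1
In-link 5: hub score = 10
Authority = 10 + 2 + 1 + 1 + 10 = 24

24


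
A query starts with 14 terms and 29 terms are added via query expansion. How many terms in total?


Original terms: 14
Expansion terms: 29
Total = 14 + 29 = 43

43


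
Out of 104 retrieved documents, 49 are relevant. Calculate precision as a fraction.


Precision = relevant_retrieved / total_retrieved
= 49 / 104
= 49 / (49 + 55)
= 49/104

49/104


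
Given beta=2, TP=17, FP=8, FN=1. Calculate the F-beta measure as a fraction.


P = TP/(TP+FP) = 17/25 = 17/25
R = TP/(TP+FN) = 17/18 = 17/18
beta^2 = 2^2 = 4
(1 + beta^2) = 5
Numerator = (1+beta^2)*P*R = 289/90
Denominator = beta^2*P + R = 68/25 + 17/18 = 1649/450
F_beta = 85/97

85/97


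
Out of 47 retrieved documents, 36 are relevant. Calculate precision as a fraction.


Precision = relevant_retrieved / total_retrieved
= 36 / 47
= 36 / (36 + 11)
= 36/47

36/47


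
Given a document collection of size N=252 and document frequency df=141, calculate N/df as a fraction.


IDF ratio = N / df
= 252 / 141
= 84/47

84/47


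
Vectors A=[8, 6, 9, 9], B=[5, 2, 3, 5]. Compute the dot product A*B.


Dot product = sum of element-wise products
A[0]*B[0] = 8*5 = 40
A[1]*B[1] = 6*2 = 12
A[2]*B[2] = 9*3 = 27
A[3]*B[3] = 9*5 = 45
Sum = 40 + 12 + 27 + 45 = 124

124


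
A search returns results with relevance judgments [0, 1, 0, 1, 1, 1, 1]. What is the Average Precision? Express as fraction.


Computing P@k for each relevant position:
Position 1: not relevant
Position 2: relevant, P@2 = 1/2 = 1/2
Position 3: not relevant
Position 4: relevant, P@4 = 2/4 = 1/2
Position 5: relevant, P@5 = 3/5 = 3/5
Position 6: relevant, P@6 = 4/6 = 2/3
Position 7: relevant, P@7 = 5/7 = 5/7
Sum of P@k = 1/2 + 1/2 + 3/5 + 2/3 + 5/7 = 313/105
AP = 313/105 / 5 = 313/525

313/525


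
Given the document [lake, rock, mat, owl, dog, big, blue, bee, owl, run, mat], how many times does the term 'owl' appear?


Document has 11 words
Scanning for 'owl':
Found at positions: [3, 8]
Count = 2

2


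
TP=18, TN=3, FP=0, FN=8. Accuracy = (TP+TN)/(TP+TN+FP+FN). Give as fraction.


Accuracy = (TP + TN) / (TP + TN + FP + FN)
TP + TN = 18 + 3 = 21
Total = 18 + 3 + 0 + 8 = 29
Accuracy = 21 / 29 = 21/29

21/29


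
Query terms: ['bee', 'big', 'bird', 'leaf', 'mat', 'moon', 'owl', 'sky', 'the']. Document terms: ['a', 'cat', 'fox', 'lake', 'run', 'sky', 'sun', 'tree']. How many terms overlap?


Query terms: ['bee', 'big', 'bird', 'leaf', 'mat', 'moon', 'owl', 'sky', 'the']
Document terms: ['a', 'cat', 'fox', 'lake', 'run', 'sky', 'sun', 'tree']
Common terms: ['sky']
Overlap count = 1

1


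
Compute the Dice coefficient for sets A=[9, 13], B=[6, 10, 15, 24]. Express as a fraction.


A intersect B = []
|A intersect B| = 0
|A| = 2, |B| = 4
Dice = 2*0 / (2+4)
= 0 / 6 = 0

0


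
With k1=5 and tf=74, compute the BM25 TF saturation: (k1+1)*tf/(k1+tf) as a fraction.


BM25 TF component = (k1+1)*tf / (k1+tf)
k1 = 5, tf = 74
Numerator = (5+1)*74 = 444
Denominator = 5 + 74 = 79
= 444/79 = 444/79

444/79


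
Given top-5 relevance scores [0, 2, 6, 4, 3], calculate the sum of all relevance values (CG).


Cumulative Gain = sum of relevance scores
Position 1: rel=0, running sum=0
Position 2: rel=2, running sum=2
Position 3: rel=6, running sum=8
Position 4: rel=4, running sum=12
Position 5: rel=3, running sum=15
CG = 15

15


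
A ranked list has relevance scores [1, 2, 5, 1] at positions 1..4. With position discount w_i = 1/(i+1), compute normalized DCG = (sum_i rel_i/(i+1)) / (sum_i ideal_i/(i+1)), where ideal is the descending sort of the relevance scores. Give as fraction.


Position discount weights w_i = 1/(i+1) for i=1..4:
Weights = [1/2, 1/3, 1/4, 1/5]
Actual relevance: [1, 2, 5, 1]
DCG = 1/2 + 2/3 + 5/4 + 1/5 = 157/60
Ideal relevance (sorted desc): [5, 2, 1, 1]
Ideal DCG = 5/2 + 2/3 + 1/4 + 1/5 = 217/60
nDCG = DCG / ideal_DCG = 157/60 / 217/60 = 157/217

157/217


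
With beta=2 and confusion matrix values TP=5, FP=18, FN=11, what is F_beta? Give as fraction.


P = TP/(TP+FP) = 5/23 = 5/23
R = TP/(TP+FN) = 5/16 = 5/16
beta^2 = 2^2 = 4
(1 + beta^2) = 5
Numerator = (1+beta^2)*P*R = 125/368
Denominator = beta^2*P + R = 20/23 + 5/16 = 435/368
F_beta = 25/87

25/87


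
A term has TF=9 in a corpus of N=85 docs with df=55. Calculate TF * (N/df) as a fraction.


TF * (N/df)
= 9 * (85/55)
= 9 * 17/11
= 153/11

153/11


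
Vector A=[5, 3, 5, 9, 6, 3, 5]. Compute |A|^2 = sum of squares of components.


|A|^2 = sum of squared components
A[0]^2 = 5^2 = 25
A[1]^2 = 3^2 = 9
A[2]^2 = 5^2 = 25
A[3]^2 = 9^2 = 81
A[4]^2 = 6^2 = 36
A[5]^2 = 3^2 = 9
A[6]^2 = 5^2 = 25
Sum = 25 + 9 + 25 + 81 + 36 + 9 + 25 = 210

210


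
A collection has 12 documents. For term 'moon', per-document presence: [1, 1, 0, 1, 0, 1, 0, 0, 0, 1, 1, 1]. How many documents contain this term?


Checking each document for 'moon':
Doc 1: present
Doc 2: present
Doc 3: absent
Doc 4: present
Doc 5: absent
Doc 6: present
Doc 7: absent
Doc 8: absent
Doc 9: absent
Doc 10: present
Doc 11: present
Doc 12: present
df = sum of presences = 1 + 1 + 0 + 1 + 0 + 1 + 0 + 0 + 0 + 1 + 1 + 1 = 7

7
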